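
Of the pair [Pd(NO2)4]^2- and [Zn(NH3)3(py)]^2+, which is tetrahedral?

[Zn(NH3)3(py)]^2+

For [Pd(NO2)4]^2-: Ligand charges: each nitro (N-bound nitrite) is −1. With an overall charge of −2 the palladium centre must be in the +2 oxidation state. Group 10 minus oxidation state 2 gives a d⁸ configuration. A 4d d⁸ ion has a large crystal-field splitting; square planar leaves the high-energy d_{x²−y²} orbital empty and maximises CFSE. → square planar.
For [Zn(NH3)3(py)]^2+: Ammonia is neutral; pyridine is neutral; balancing the +2 overall charge requires Zn(II). Group 12 minus oxidation state 2 gives a d¹⁰ configuration. A d¹⁰ ion has no crystal-field stabilisation preference between square planar and tetrahedral, so four ligands adopt the sterically favoured tetrahedral geometry. → tetrahedral.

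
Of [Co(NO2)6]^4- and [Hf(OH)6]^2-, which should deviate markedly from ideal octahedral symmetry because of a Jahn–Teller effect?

[Co(NO2)6]^4-

[Co(NO2)6]^4-: Summing ligand charges against the −4 overall charge gives an oxidation state of +2 for cobalt. Co sits in group 9, so the d-electron count is 9 − 2 = 7. Nitro (N-bound nitrite) is a strong-field ligand (high in the spectrochemical series) for a first-row metal, so the complex is low-spin. The t₂g⁶e_g¹ (low-spin) configuration has an unevenly filled e_g set; the Jahn–Teller theorem predicts a tetragonal distortion (typically axial elongation) to lift the degeneracy.
[Hf(OH)6]^2-: Summing ligand charges against the −2 overall charge gives an oxidation state of +4 for hafnium. Hafnium is a group-4 element; Hf(IV) is therefore d⁰. The d⁰ configuration leaves the e_g set evenly filled (or empty) — no strong Jahn–Teller driving force.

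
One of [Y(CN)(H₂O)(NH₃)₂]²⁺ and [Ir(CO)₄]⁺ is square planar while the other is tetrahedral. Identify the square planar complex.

[Ir(CO)₄]⁺

For [Y(CN)(H₂O)(NH₃)₂]²⁺: Summing ligand charges against the +2 overall charge gives an oxidation state of +3 for yttrium. Y sits in group 3, so the d-electron count is 3 − 3 = 0. A d⁰ ion has no crystal-field stabilisation preference between square planar and tetrahedral, so four ligands adopt the sterically favoured tetrahedral geometry. → tetrahedral.
For [Ir(CO)₄]⁺: Carbonyl is neutral; balancing the +1 overall charge requires Ir(I). Ir sits in group 9, so the d-electron count is 9 − 1 = 8. A 5d d⁸ ion has a large crystal-field splitting; square planar leaves the high-energy d_{x²−y²} orbital empty and maximises CFSE. → square planar.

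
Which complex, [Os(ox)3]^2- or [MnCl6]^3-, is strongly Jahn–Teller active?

[MnCl6]^3-

[Os(ox)3]^2-: Each oxalate is −2; balancing the −2 overall charge requires Os(IV). Osmium is a group-8 element; Os(IV) is therefore d⁴. A 5d ion has a large Δₒ and is invariably low-spin. The d⁴ configuration leaves the e_g set evenly filled (or empty) — no strong Jahn–Teller driving force.
[MnCl6]^3-: Each chloride is −1; balancing the −3 overall charge requires Mn(III). Group 7 minus oxidation state 3 gives a d⁴ configuration. Chloride is a weak-field ligand for a first-row metal, so the complex is high-spin. The t₂g³e_g¹ (high-spin) configuration has an unevenly filled e_g set; the Jahn–Teller theorem predicts a tetragonal distortion (typically axial elongation) to lift the degeneracy.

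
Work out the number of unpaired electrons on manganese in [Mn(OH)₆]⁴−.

Each hydroxide is −1; balancing the −4 overall charge requires Mn(II).
Mn sits in group 7, so the d-electron count is 7 − 2 = 5.
The spin state decides the count: Hydroxide is a weak-field ligand for a first-row metal, so the complex is high-spin.
An octahedral high-spin d⁵ ion is t₂g³e_g², giving 5 unpaired electrons.

5 unpaired electrons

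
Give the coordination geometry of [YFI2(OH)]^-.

Ligand charges: each fluoride is −1; each iodide is −1; each hydroxide is −1. With an overall charge of −1 the yttrium centre must be in the +3 oxidation state.
Yttrium is a group-3 element; Y(III) is therefore d⁰.
With 4 monodentate ligands the coordination number is 4.
A d⁰ ion has no crystal-field stabilisation preference between square planar and tetrahedral, so four ligands adopt the sterically favoured tetrahedral geometry.

tetrahedral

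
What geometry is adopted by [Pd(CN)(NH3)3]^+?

Each cyanide is −1; ammonia is neutral; balancing the +1 overall charge requires Pd(II).
Pd sits in group 10, so the d-electron count is 10 − 2 = 8.
Coordination number: 4.
A 4d d⁸ ion has a large crystal-field splitting; square planar leaves the high-energy d_{x²−y²} orbital empty and maximises CFSE.

square planar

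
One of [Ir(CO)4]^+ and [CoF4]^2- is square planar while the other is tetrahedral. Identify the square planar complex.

[Ir(CO)4]^+

For [Ir(CO)4]^+: Summing ligand charges against the +1 overall charge gives an oxidation state of +1 for iridium. Ir sits in group 9, so the d-electron count is 9 − 1 = 8. A 5d d⁸ ion has a large crystal-field splitting; square planar leaves the high-energy d_{x²−y²} orbital empty and maximises CFSE. → square planar.
For [CoF4]^2-: Summing ligand charges against the −2 overall charge gives an oxidation state of +2 for cobalt. Group 9 minus oxidation state 2 gives a d⁷ configuration. For a high-spin 3d d⁷ ion with weak-field ligands the small Δₜ gives little square-planar CFSE advantage, so four ligands adopt the sterically favoured tetrahedral geometry. → tetrahedral.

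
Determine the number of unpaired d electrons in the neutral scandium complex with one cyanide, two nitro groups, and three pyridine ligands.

Summing ligand charges against the 0 overall charge gives an oxidation state of +3 for scandium.
Scandium is a group-3 element; Sc(III) is therefore d⁰.
In an octahedral field the d⁰ configuration is t₂g⁰e_g⁰, giving 0 unpaired electrons.

0 unpaired electrons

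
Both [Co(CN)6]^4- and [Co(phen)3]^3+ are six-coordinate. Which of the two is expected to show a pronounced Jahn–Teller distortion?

[Co(CN)6]^4-

[Co(CN)6]^4-: Ligand charges: each cyanide is −1. With an overall charge of −4 the cobalt centre must be in the +2 oxidation state. Co sits in group 9, so the d-electron count is 9 − 2 = 7. Cyanide is a strong-field ligand (high in the spectrochemical series) for a first-row metal, so the complex is low-spin. The t₂g⁶e_g¹ (low-spin) configuration has an unevenly filled e_g set; the Jahn–Teller theorem predicts a tetragonal distortion (typically axial elongation) to lift the degeneracy.
[Co(phen)3]^3+: Summing ligand charges against the +3 overall charge gives an oxidation state of +3 for cobalt. Cobalt is a group-9 element; Co(III) is therefore d⁶. Co(III) has an exceptionally large octahedral splitting and is low-spin with essentially every ligand except fluoride. The d⁶ configuration leaves the e_g set evenly filled (or empty) — no strong Jahn–Teller driving force.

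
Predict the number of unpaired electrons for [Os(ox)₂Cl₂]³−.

Ligand charges: each oxalate is −2; each chloride is −1. With an overall charge of −3 the osmium centre must be in the +3 oxidation state.
Osmium is a group-8 element; Os(III) is therefore d⁵.
Counting donor atoms: 2×oxalate (bidentate) → 4 donors; 2×chloride (monodentate) → 2 donors. Coordination number = 6.
The spin state decides the count: a 5d ion has a large Δₒ and is invariably low-spin.
An octahedral low-spin d⁵ ion is t₂g⁵e_g⁰, giving 1 unpaired electron.

1 unpaired electron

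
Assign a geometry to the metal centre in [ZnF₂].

Summing ligand charges against the 0 overall charge gives an oxidation state of +2 for zinc.
Zn sits in group 12, so the d-electron count is 12 − 2 = 10.
With 2 monodentate ligands the coordination number is 2.
A d¹⁰ ion with only two ligands adopts a linear arrangement (sp hybridisation; no CFSE preference).

linear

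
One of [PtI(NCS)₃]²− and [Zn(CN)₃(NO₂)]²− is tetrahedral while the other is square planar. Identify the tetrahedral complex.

[Zn(CN)₃(NO₂)]²−

For [PtI(NCS)₃]²−: Ligand charges: each iodide is −1; each isothiocyanate is −1. With an overall charge of −2 the platinum centre must be in the +2 oxidation state. Pt sits in group 10, so the d-electron count is 10 − 2 = 8. A 5d d⁸ ion has a large crystal-field splitting; square planar leaves the high-energy d_{x²−y²} orbital empty and maximises CFSE. → square planar.
For [Zn(CN)₃(NO₂)]²−: Each cyanide is −1; each nitro (N-bound nitrite) is −1; balancing the −2 overall charge requires Zn(II). Zinc is a group-12 element; Zn(II) is therefore d¹⁰. A d¹⁰ ion has no crystal-field stabilisation preference between square planar and tetrahedral, so four ligands adopt the sterically favoured tetrahedral geometry. → tetrahedral.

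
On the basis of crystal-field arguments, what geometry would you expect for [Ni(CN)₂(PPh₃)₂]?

Summing ligand charges against the 0 overall charge gives an oxidation state of +2 for nickel.
Nickel is a group-10 element; Ni(II) is therefore d⁸.
Coordination number: 4.
Cyanide and triphenylphosphine are strong-field ligands (high in the spectrochemical series).
A 3d d⁸ ion with strong-field ligands gains enough CFSE to favour square planar over tetrahedral.

square planar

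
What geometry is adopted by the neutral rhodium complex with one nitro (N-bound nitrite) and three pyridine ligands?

Each nitro (N-bound nitrite) is −1; pyridine is neutral; balancing the 0 overall charge requires Rh(I).
Group 9 minus oxidation state 1 gives a d⁸ configuration.
With 4 monodentate ligands the coordination number is 4.
A 4d d⁸ ion has a large crystal-field splitting; square planar leaves the high-energy d_{x²−y²} orbital empty and maximises CFSE.

square planar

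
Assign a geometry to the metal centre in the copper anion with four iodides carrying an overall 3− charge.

tetrahedral

Each iodide is −1; balancing the −3 overall charge requires Cu(I).
Cu sits in group 11, so the d-electron count is 11 − 1 = 10.
With 4 monodentate ligands the coordination number is 4.
A d¹⁰ ion has no crystal-field stabilisation preference between square planar and tetrahedral, so four ligands adopt the sterically favoured tetrahedral geometry.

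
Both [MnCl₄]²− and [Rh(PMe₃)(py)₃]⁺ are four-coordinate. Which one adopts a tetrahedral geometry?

[MnCl₄]²−

For [MnCl₄]²−: Summing ligand charges against the −2 overall charge gives an oxidation state of +2 for manganese. Manganese is a group-7 element; Mn(II) is therefore d⁵. A high-spin d⁵ ion has zero CFSE in either geometry, so four ligands adopt the sterically favoured tetrahedral geometry. → tetrahedral.
For [Rh(PMe₃)(py)₃]⁺: Trimethylphosphine is neutral; pyridine is neutral; balancing the +1 overall charge requires Rh(I). Group 9 minus oxidation state 1 gives a d⁸ configuration. A 4d d⁸ ion has a large crystal-field splitting; square planar leaves the high-energy d_{x²−y²} orbital empty and maximises CFSE. → square planar.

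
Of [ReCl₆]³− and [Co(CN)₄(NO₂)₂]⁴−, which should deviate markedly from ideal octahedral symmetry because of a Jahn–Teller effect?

[Co(CN)₄(NO₂)₂]⁴−

[ReCl₆]³−: Each chloride is −1; balancing the −3 overall charge requires Re(III). Rhenium is a group-7 element; Re(III) is therefore d⁴. A 5d ion has a large Δₒ and is invariably low-spin. The d⁴ configuration leaves the e_g set evenly filled (or empty) — no strong Jahn–Teller driving force.
[Co(CN)₄(NO₂)₂]⁴−: Summing ligand charges against the −4 overall charge gives an oxidation state of +2 for cobalt. Co sits in group 9, so the d-electron count is 9 − 2 = 7. Cyanide and nitro (N-bound nitrite) are strong-field ligands (high in the spectrochemical series) for a first-row metal, so the complex is low-spin. The t₂g⁶e_g¹ (low-spin) configuration has an unevenly filled e_g set; the Jahn–Teller theorem predicts a tetragonal distortion (typically axial elongation) to lift the degeneracy.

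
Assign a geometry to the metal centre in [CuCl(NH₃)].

Ligand charges: each chloride is −1; ammonia is neutral. With an overall charge of 0 the copper centre must be in the +1 oxidation state.
Copper is a group-11 element; Cu(I) is therefore d¹⁰.
Coordination number: 2.
A d¹⁰ ion with only two ligands adopts a linear arrangement (sp hybridisation; no CFSE preference).

linear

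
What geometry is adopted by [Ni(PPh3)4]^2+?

Ligand charges: triphenylphosphine is neutral. With an overall charge of +2 the nickel centre must be in the +2 oxidation state.
Ni sits in group 10, so the d-electron count is 10 − 2 = 8.
With 4 monodentate ligands the coordination number is 4.
Triphenylphosphine is a strong-field ligand (high in the spectrochemical series).
A 3d d⁸ ion with strong-field ligands gains enough CFSE to favour square planar over tetrahedral.

square planar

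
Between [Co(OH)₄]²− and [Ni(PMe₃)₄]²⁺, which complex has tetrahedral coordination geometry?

[Co(OH)₄]²−

For [Co(OH)₄]²−: Each hydroxide is −1; balancing the −2 overall charge requires Co(II). Group 9 minus oxidation state 2 gives a d⁷ configuration. For a high-spin 3d d⁷ ion with weak-field ligands the small Δₜ gives little square-planar CFSE advantage, so four ligands adopt the sterically favoured tetrahedral geometry. → tetrahedral.
For [Ni(PMe₃)₄]²⁺: Summing ligand charges against the +2 overall charge gives an oxidation state of +2 for nickel. Ni sits in group 10, so the d-electron count is 10 − 2 = 8. Trimethylphosphine is a strong-field ligand (high in the spectrochemical series). A 3d d⁸ ion with strong-field ligands gains enough CFSE to favour square planar over tetrahedral. → square planar.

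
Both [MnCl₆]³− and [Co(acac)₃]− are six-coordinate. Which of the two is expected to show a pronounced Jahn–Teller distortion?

[MnCl₆]³−: Each chloride is −1; balancing the −3 overall charge requires Mn(III). Group 7 minus oxidation state 3 gives a d⁴ configuration. Chloride is a weak-field ligand for a first-row metal, so the complex is high-spin. The t₂g³e_g¹ (high-spin) configuration has an unevenly filled e_g set; the Jahn–Teller theorem predicts a tetragonal distortion (typically axial elongation) to lift the degeneracy.
[Co(acac)₃]−: Ligand charges: each acetylacetonate is −1. With an overall charge of −1 the cobalt centre must be in the +2 oxidation state. Group 9 minus oxidation state 2 gives a d⁷ configuration. Acetylacetonate is a weak-field ligand for a first-row metal, so the complex is high-spin. The d⁷ configuration leaves the e_g set evenly filled (or empty) — no strong Jahn–Teller driving force.

[MnCl₆]³−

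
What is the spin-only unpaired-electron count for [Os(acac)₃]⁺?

Ligand charges: each acetylacetonate is −1. With an overall charge of +1 the osmium centre must be in the +4 oxidation state.
Osmium is a group-8 element; Os(IV) is therefore d⁴.
Counting donor atoms: 3×acetylacetonate (bidentate) → 6 donors. Coordination number = 6.
The spin state decides the count: a 5d ion has a large Δₒ and is invariably low-spin.
An octahedral low-spin d⁴ ion is t₂g⁴e_g⁰, giving 2 unpaired electrons.

2 unpaired electrons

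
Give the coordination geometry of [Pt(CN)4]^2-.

square planar

Each cyanide is −1; balancing the −2 overall charge requires Pt(II).
Platinum is a group-10 element; Pt(II) is therefore d⁸.
With 4 monodentate ligands the coordination number is 4.
A 5d d⁸ ion has a large crystal-field splitting; square planar leaves the high-energy d_{x²−y²} orbital empty and maximises CFSE.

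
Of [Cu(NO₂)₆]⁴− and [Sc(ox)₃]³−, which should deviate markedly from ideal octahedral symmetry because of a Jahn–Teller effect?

[Cu(NO₂)₆]⁴−

[Cu(NO₂)₆]⁴−: Summing ligand charges against the −4 overall charge gives an oxidation state of +2 for copper. Group 11 minus oxidation state 2 gives a d⁹ configuration. The t₂g⁶e_g³ configuration has an unevenly filled e_g set; the Jahn–Teller theorem predicts a tetragonal distortion (typically axial elongation) to lift the degeneracy.
[Sc(ox)₃]³−: Ligand charges: each oxalate is −2. With an overall charge of −3 the scandium centre must be in the +3 oxidation state. Scandium is a group-3 element; Sc(III) is therefore d⁰. The d⁰ configuration leaves the e_g set evenly filled (or empty) — no strong Jahn–Teller driving force.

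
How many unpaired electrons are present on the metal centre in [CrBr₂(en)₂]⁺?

Ligand charges: each bromide is −1; ethylenediamine is neutral. With an overall charge of +1 the chromium centre must be in the +3 oxidation state.
Cr sits in group 6, so the d-electron count is 6 − 3 = 3.
Counting donor atoms: 2×bromide (monodentate) → 2 donors; 2×ethylenediamine (bidentate) → 4 donors. Coordination number = 6.
In an octahedral field the d³ configuration is t₂g³e_g⁰ (only one arrangement possible), giving 3 unpaired electrons.

3 unpaired electrons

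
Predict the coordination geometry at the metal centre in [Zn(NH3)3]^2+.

Ammonia is neutral; balancing the +2 overall charge requires Zn(II).
Group 12 minus oxidation state 2 gives a d¹⁰ configuration.
With 3 monodentate ligands the coordination number is 3.
Three ligands around a d¹⁰ centre minimise repulsion in a trigonal-planar arrangement.

trigonal planar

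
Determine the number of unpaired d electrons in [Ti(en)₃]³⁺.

1

Ligand charges: ethylenediamine is neutral. With an overall charge of +3 the titanium centre must be in the +3 oxidation state.
Group 4 minus oxidation state 3 gives a d¹ configuration.
Counting donor atoms: 3×ethylenediamine (bidentate) → 6 donors. Coordination number = 6.
In an octahedral field the d¹ configuration is t₂g¹e_g⁰ (only one arrangement possible), giving 1 unpaired electron.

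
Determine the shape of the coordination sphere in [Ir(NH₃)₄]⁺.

Ligand charges: ammonia is neutral. With an overall charge of +1 the iridium centre must be in the +1 oxidation state.
Group 9 minus oxidation state 1 gives a d⁸ configuration.
With 4 monodentate ligands the coordination number is 4.
A 5d d⁸ ion has a large crystal-field splitting; square planar leaves the high-energy d_{x²−y²} orbital empty and maximises CFSE.

square planar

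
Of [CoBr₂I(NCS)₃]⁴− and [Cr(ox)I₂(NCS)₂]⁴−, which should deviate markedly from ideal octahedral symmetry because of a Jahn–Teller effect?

[CoBr₂I(NCS)₃]⁴−: Each bromide is −1; each iodide is −1; each isothiocyanate is −1; balancing the −4 overall charge requires Co(II). Cobalt is a group-9 element; Co(II) is therefore d⁷. Bromide, iodide, and isothiocyanate are weak-field ligands for a first-row metal, so the complex is high-spin. The d⁷ configuration leaves the e_g set evenly filled (or empty) — no strong Jahn–Teller driving force.
[Cr(ox)I₂(NCS)₂]⁴−: Summing ligand charges against the −4 overall charge gives an oxidation state of +2 for chromium. Group 6 minus oxidation state 2 gives a d⁴ configuration. Iodide, isothiocyanate, and oxalate are weak-field ligands for a first-row metal, so the complex is high-spin. The t₂g³e_g¹ (high-spin) configuration has an unevenly filled e_g set; the Jahn–Teller theorem predicts a tetragonal distortion (typically axial elongation) to lift the degeneracy.

[Cr(ox)I₂(NCS)₂]⁴−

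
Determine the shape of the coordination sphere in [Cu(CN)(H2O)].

linear

Each cyanide is −1; water is neutral; balancing the 0 overall charge requires Cu(I).
Cu sits in group 11, so the d-electron count is 11 − 1 = 10.
Coordination number: 2.
A d¹⁰ ion with only two ligands adopts a linear arrangement (sp hybridisation; no CFSE preference).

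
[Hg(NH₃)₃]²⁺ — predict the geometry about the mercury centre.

Ammonia is neutral; balancing the +2 overall charge requires Hg(II).
Group 12 minus oxidation state 2 gives a d¹⁰ configuration.
Coordination number: 3.
Three ligands around a d¹⁰ centre minimise repulsion in a trigonal-planar arrangement.

trigonal planar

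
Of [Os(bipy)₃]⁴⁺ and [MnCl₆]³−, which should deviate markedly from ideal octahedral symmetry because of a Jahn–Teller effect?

[MnCl₆]³−

[Os(bipy)₃]⁴⁺: Summing ligand charges against the +4 overall charge gives an oxidation state of +4 for osmium. Osmium is a group-8 element; Os(IV) is therefore d⁴. A 5d ion has a large Δₒ and is invariably low-spin. The d⁴ configuration leaves the e_g set evenly filled (or empty) — no strong Jahn–Teller driving force.
[MnCl₆]³−: Ligand charges: each chloride is −1. With an overall charge of −3 the manganese centre must be in the +3 oxidation state. Manganese is a group-7 element; Mn(III) is therefore d⁴. Chloride is a weak-field ligand for a first-row metal, so the complex is high-spin. The t₂g³e_g¹ (high-spin) configuration has an unevenly filled e_g set; the Jahn–Teller theorem predicts a tetragonal distortion (typically axial elongation) to lift the degeneracy.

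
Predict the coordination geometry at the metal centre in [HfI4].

tetrahedral

Summing ligand charges against the 0 overall charge gives an oxidation state of +4 for hafnium.
Group 4 minus oxidation state 4 gives a d⁰ configuration.
Coordination number: 4.
A d⁰ ion has no crystal-field stabilisation preference between square planar and tetrahedral, so four ligands adopt the sterically favoured tetrahedral geometry.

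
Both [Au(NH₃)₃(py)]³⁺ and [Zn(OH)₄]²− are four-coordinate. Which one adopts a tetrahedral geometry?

[Zn(OH)₄]²−

For [Au(NH₃)₃(py)]³⁺: Ligand charges: ammonia is neutral; pyridine is neutral. With an overall charge of +3 the gold centre must be in the +3 oxidation state. Gold is a group-11 element; Au(III) is therefore d⁸. A 5d d⁸ ion has a large crystal-field splitting; square planar leaves the high-energy d_{x²−y²} orbital empty and maximises CFSE. → square planar.
For [Zn(OH)₄]²−: Summing ligand charges against the −2 overall charge gives an oxidation state of +2 for zinc. Zn sits in group 12, so the d-electron count is 12 − 2 = 10. A d¹⁰ ion has no crystal-field stabilisation preference between square planar and tetrahedral, so four ligands adopt the sterically favoured tetrahedral geometry. → tetrahedral.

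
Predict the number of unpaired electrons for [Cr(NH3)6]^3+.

Ligand charges: ammonia is neutral. With an overall charge of +3 the chromium centre must be in the +3 oxidation state.
Chromium is a group-6 element; Cr(III) is therefore d³.
In an octahedral field the d³ configuration is t₂g³e_g⁰ (only one arrangement possible), giving 3 unpaired electrons.

3 unpaired electrons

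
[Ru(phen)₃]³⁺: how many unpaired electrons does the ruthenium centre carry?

1,10-phenanthroline is neutral; balancing the +3 overall charge requires Ru(III).
Ru sits in group 8, so the d-electron count is 8 − 3 = 5.
Counting donor atoms: 3×1,10-phenanthroline (bidentate) → 6 donors. Coordination number = 6.
The spin state decides the count: a 4d ion has a large Δₒ and is invariably low-spin.
An octahedral low-spin d⁵ ion is t₂g⁵e_g⁰, giving 1 unpaired electron.

1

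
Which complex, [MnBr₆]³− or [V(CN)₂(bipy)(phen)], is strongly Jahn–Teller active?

[MnBr₆]³−: Summing ligand charges against the −3 overall charge gives an oxidation state of +3 for manganese. Manganese is a group-7 element; Mn(III) is therefore d⁴. Bromide is a weak-field ligand for a first-row metal, so the complex is high-spin. The t₂g³e_g¹ (high-spin) configuration has an unevenly filled e_g set; the Jahn–Teller theorem predicts a tetragonal distortion (typically axial elongation) to lift the degeneracy.
[V(CN)₂(bipy)(phen)]: Ligand charges: each cyanide is −1; 2,2′-bipyridine is neutral; 1,10-phenanthroline is neutral. With an overall charge of 0 the vanadium centre must be in the +2 oxidation state. Vanadium is a group-5 element; V(II) is therefore d³. The d³ configuration leaves the e_g set evenly filled (or empty) — no strong Jahn–Teller driving force.

[MnBr₆]³−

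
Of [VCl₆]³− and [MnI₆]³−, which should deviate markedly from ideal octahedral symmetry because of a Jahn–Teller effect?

[MnI₆]³−

[VCl₆]³−: Each chloride is −1; balancing the −3 overall charge requires V(III). V sits in group 5, so the d-electron count is 5 − 3 = 2. The d² configuration leaves the e_g set evenly filled (or empty) — no strong Jahn–Teller driving force.
[MnI₆]³−: Summing ligand charges against the −3 overall charge gives an oxidation state of +3 for manganese. Group 7 minus oxidation state 3 gives a d⁴ configuration. Iodide is a weak-field ligand for a first-row metal, so the complex is high-spin. The t₂g³e_g¹ (high-spin) configuration has an unevenly filled e_g set; the Jahn–Teller theorem predicts a tetragonal distortion (typically axial elongation) to lift the degeneracy.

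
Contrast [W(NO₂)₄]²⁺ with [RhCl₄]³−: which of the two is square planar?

For [W(NO₂)₄]²⁺: Summing ligand charges against the +2 overall charge gives an oxidation state of +6 for tungsten. Tungsten is a group-6 element; W(VI) is therefore d⁰. A d⁰ ion has no crystal-field stabilisation preference between square planar and tetrahedral, so four ligands adopt the sterically favoured tetrahedral geometry. → tetrahedral.
For [RhCl₄]³−: Ligand charges: each chloride is −1. With an overall charge of −3 the rhodium centre must be in the +1 oxidation state. Group 9 minus oxidation state 1 gives a d⁸ configuration. A 4d d⁸ ion has a large crystal-field splitting; square planar leaves the high-energy d_{x²−y²} orbital empty and maximises CFSE. → square planar.

[RhCl₄]³−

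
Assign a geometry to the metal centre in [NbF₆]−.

octahedral

Summing ligand charges against the −1 overall charge gives an oxidation state of +5 for niobium.
Nb sits in group 5, so the d-electron count is 5 − 5 = 0.
With 6 monodentate ligands the coordination number is 6.
Six donors around a single metal centre give an octahedral coordination sphere.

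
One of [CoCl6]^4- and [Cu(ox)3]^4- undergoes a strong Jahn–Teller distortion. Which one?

[Cu(ox)3]^4-

[CoCl6]^4-: Ligand charges: each chloride is −1. With an overall charge of −4 the cobalt centre must be in the +2 oxidation state. Co sits in group 9, so the d-electron count is 9 − 2 = 7. Chloride is a weak-field ligand for a first-row metal, so the complex is high-spin. The d⁷ configuration leaves the e_g set evenly filled (or empty) — no strong Jahn–Teller driving force.
[Cu(ox)3]^4-: Ligand charges: each oxalate is −2. With an overall charge of −4 the copper centre must be in the +2 oxidation state. Copper is a group-11 element; Cu(II) is therefore d⁹. The t₂g⁶e_g³ configuration has an unevenly filled e_g set; the Jahn–Teller theorem predicts a tetragonal distortion (typically axial elongation) to lift the degeneracy.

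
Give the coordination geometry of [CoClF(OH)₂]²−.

Ligand charges: each chloride is −1; each fluoride is −1; each hydroxide is −1. With an overall charge of −2 the cobalt centre must be in the +2 oxidation state.
Cobalt is a group-9 element; Co(II) is therefore d⁷.
With 4 monodentate ligands the coordination number is 4.
Chloride, fluoride, and hydroxide are weak-field ligands.
For a high-spin 3d d⁷ ion with weak-field ligands the small Δₜ gives little square-planar CFSE advantage, so four ligands adopt the sterically favoured tetrahedral geometry.

tetrahedral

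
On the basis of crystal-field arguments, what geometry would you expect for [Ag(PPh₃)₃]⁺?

Summing ligand charges against the +1 overall charge gives an oxidation state of +1 for silver.
Group 11 minus oxidation state 1 gives a d¹⁰ configuration.
Coordination number: 3.
Three ligands around a d¹⁰ centre minimise repulsion in a trigonal-planar arrangement.

trigonal planar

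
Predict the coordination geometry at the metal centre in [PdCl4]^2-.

square planar

Each chloride is −1; balancing the −2 overall charge requires Pd(II).
Palladium is a group-10 element; Pd(II) is therefore d⁸.
Coordination number: 4.
A 4d d⁸ ion has a large crystal-field splitting; square planar leaves the high-energy d_{x²−y²} orbital empty and maximises CFSE.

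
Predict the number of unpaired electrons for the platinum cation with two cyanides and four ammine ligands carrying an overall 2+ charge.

0 unpaired electrons

Each cyanide is −1; ammonia is neutral; balancing the +2 overall charge requires Pt(IV).
Pt sits in group 10, so the d-electron count is 10 − 4 = 6.
The spin state decides the count: a 5d ion has a large Δₒ and is invariably low-spin.
An octahedral low-spin d⁶ ion is t₂g⁶e_g⁰, giving 0 unpaired electrons.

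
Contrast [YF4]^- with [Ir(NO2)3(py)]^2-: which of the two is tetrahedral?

For [YF4]^-: Summing ligand charges against the −1 overall charge gives an oxidation state of +3 for yttrium. Y sits in group 3, so the d-electron count is 3 − 3 = 0. A d⁰ ion has no crystal-field stabilisation preference between square planar and tetrahedral, so four ligands adopt the sterically favoured tetrahedral geometry. → tetrahedral.
For [Ir(NO2)3(py)]^2-: Each nitro (N-bound nitrite) is −1; pyridine is neutral; balancing the −2 overall charge requires Ir(I). Iridium is a group-9 element; Ir(I) is therefore d⁸. A 5d d⁸ ion has a large crystal-field splitting; square planar leaves the high-energy d_{x²−y²} orbital empty and maximises CFSE. → square planar.

[YF4]^-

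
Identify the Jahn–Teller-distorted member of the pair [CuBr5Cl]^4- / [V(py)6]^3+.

[CuBr5Cl]^4-: Summing ligand charges against the −4 overall charge gives an oxidation state of +2 for copper. Cu sits in group 11, so the d-electron count is 11 − 2 = 9. The t₂g⁶e_g³ configuration has an unevenly filled e_g set; the Jahn–Teller theorem predicts a tetragonal distortion (typically axial elongation) to lift the degeneracy.
[V(py)6]^3+: Summing ligand charges against the +3 overall charge gives an oxidation state of +3 for vanadium. Vanadium is a group-5 element; V(III) is therefore d². The d² configuration leaves the e_g set evenly filled (or empty) — no strong Jahn–Teller driving force.

[CuBr5Cl]^4-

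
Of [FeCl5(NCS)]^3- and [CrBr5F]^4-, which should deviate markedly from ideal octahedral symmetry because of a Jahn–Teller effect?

[CrBr5F]^4-

[FeCl5(NCS)]^3-: Ligand charges: each chloride is −1; each isothiocyanate is −1. With an overall charge of −3 the iron centre must be in the +3 oxidation state. Fe sits in group 8, so the d-electron count is 8 − 3 = 5. Chloride and isothiocyanate are weak-field ligands for a first-row metal, so the complex is high-spin. The d⁵ configuration leaves the e_g set evenly filled (or empty) — no strong Jahn–Teller driving force.
[CrBr5F]^4-: Ligand charges: each bromide is −1; each fluoride is −1. With an overall charge of −4 the chromium centre must be in the +2 oxidation state. Chromium is a group-6 element; Cr(II) is therefore d⁴. Bromide and fluoride are weak-field ligands for a first-row metal, so the complex is high-spin. The t₂g³e_g¹ (high-spin) configuration has an unevenly filled e_g set; the Jahn–Teller theorem predicts a tetragonal distortion (typically axial elongation) to lift the degeneracy.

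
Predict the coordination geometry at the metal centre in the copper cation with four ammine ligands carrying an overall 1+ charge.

tetrahedral

Ligand charges: ammonia is neutral. With an overall charge of +1 the copper centre must be in the +1 oxidation state.
Cu sits in group 11, so the d-electron count is 11 − 1 = 10.
With 4 monodentate ligands the coordination number is 4.
A d¹⁰ ion has no crystal-field stabilisation preference between square planar and tetrahedral, so four ligands adopt the sterically favoured tetrahedral geometry.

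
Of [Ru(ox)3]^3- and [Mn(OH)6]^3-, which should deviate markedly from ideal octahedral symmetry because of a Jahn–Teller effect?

[Mn(OH)6]^3-

[Ru(ox)3]^3-: Ligand charges: each oxalate is −2. With an overall charge of −3 the ruthenium centre must be in the +3 oxidation state. Group 8 minus oxidation state 3 gives a d⁵ configuration. A 4d ion has a large Δₒ and is invariably low-spin. The d⁵ configuration leaves the e_g set evenly filled (or empty) — no strong Jahn–Teller driving force.
[Mn(OH)6]^3-: Summing ligand charges against the −3 overall charge gives an oxidation state of +3 for manganese. Manganese is a group-7 element; Mn(III) is therefore d⁴. Hydroxide is a weak-field ligand for a first-row metal, so the complex is high-spin. The t₂g³e_g¹ (high-spin) configuration has an unevenly filled e_g set; the Jahn–Teller theorem predicts a tetragonal distortion (typically axial elongation) to lift the degeneracy.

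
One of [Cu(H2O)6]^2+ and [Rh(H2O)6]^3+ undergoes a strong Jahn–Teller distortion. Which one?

[Cu(H2O)6]^2+

[Cu(H2O)6]^2+: Ligand charges: water is neutral. With an overall charge of +2 the copper centre must be in the +2 oxidation state. Group 11 minus oxidation state 2 gives a d⁹ configuration. The t₂g⁶e_g³ configuration has an unevenly filled e_g set; the Jahn–Teller theorem predicts a tetragonal distortion (typically axial elongation) to lift the degeneracy.
[Rh(H2O)6]^3+: Ligand charges: water is neutral. With an overall charge of +3 the rhodium centre must be in the +3 oxidation state. Rhodium is a group-9 element; Rh(III) is therefore d⁶. A 4d ion has a large Δₒ and is invariably low-spin. The d⁶ configuration leaves the e_g set evenly filled (or empty) — no strong Jahn–Teller driving force.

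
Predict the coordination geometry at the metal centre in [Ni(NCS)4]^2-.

Summing ligand charges against the −2 overall charge gives an oxidation state of +2 for nickel.
Group 10 minus oxidation state 2 gives a d⁸ configuration.
With 4 monodentate ligands the coordination number is 4.
Isothiocyanate is a weak-field ligand.
With weak-field ligands the CFSE gain from square planar is small, so a 3d d⁸ ion takes the sterically preferred tetrahedral geometry.

tetrahedral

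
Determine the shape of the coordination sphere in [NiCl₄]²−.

tetrahedral

Each chloride is −1; balancing the −2 overall charge requires Ni(II).
Ni sits in group 10, so the d-electron count is 10 − 2 = 8.
Coordination number: 4.
Chloride is a weak-field ligand.
With weak-field ligands the CFSE gain from square planar is small, so a 3d d⁸ ion takes the sterically preferred tetrahedral geometry.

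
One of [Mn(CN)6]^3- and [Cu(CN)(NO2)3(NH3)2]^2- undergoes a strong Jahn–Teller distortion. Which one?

[Mn(CN)6]^3-: Each cyanide is −1; balancing the −3 overall charge requires Mn(III). Group 7 minus oxidation state 3 gives a d⁴ configuration. Cyanide is a strong-field ligand (high in the spectrochemical series) for a first-row metal, so the complex is low-spin. The d⁴ configuration leaves the e_g set evenly filled (or empty) — no strong Jahn–Teller driving force.
[Cu(CN)(NO2)3(NH3)2]^2-: Summing ligand charges against the −2 overall charge gives an oxidation state of +2 for copper. Cu sits in group 11, so the d-electron count is 11 − 2 = 9. The t₂g⁶e_g³ configuration has an unevenly filled e_g set; the Jahn–Teller theorem predicts a tetragonal distortion (typically axial elongation) to lift the degeneracy.

[Cu(CN)(NO2)3(NH3)2]^2-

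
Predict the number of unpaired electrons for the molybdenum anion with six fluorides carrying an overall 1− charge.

1

Ligand charges: each fluoride is −1. With an overall charge of −1 the molybdenum centre must be in the +5 oxidation state.
Mo sits in group 6, so the d-electron count is 6 − 5 = 1.
In an octahedral field the d¹ configuration is t₂g¹e_g⁰ (only one arrangement possible), giving 1 unpaired electron.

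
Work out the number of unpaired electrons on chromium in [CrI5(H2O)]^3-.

Ligand charges: each iodide is −1; water is neutral. With an overall charge of −3 the chromium centre must be in the +2 oxidation state.
Group 6 minus oxidation state 2 gives a d⁴ configuration.
The spin state decides the count: Iodide is a weak-field ligand for a first-row metal, so the complex is high-spin.
An octahedral high-spin d⁴ ion is t₂g³e_g¹, giving 4 unpaired electrons.

4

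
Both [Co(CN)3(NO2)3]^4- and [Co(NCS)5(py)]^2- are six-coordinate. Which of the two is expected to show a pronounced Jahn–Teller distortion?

[Co(CN)3(NO2)3]^4-: Summing ligand charges against the −4 overall charge gives an oxidation state of +2 for cobalt. Group 9 minus oxidation state 2 gives a d⁷ configuration. Cyanide and nitro (N-bound nitrite) are strong-field ligands (high in the spectrochemical series) for a first-row metal, so the complex is low-spin. The t₂g⁶e_g¹ (low-spin) configuration has an unevenly filled e_g set; the Jahn–Teller theorem predicts a tetragonal distortion (typically axial elongation) to lift the degeneracy.
[Co(NCS)5(py)]^2-: Summing ligand charges against the −2 overall charge gives an oxidation state of +3 for cobalt. Co sits in group 9, so the d-electron count is 9 − 3 = 6. Co(III) has an exceptionally large octahedral splitting and is low-spin with essentially every ligand except fluoride. The d⁶ configuration leaves the e_g set evenly filled (or empty) — no strong Jahn–Teller driving force.

[Co(CN)3(NO2)3]^4-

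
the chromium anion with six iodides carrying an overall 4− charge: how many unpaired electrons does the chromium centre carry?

Each iodide is −1; balancing the −4 overall charge requires Cr(II).
Chromium is a group-6 element; Cr(II) is therefore d⁴.
The spin state decides the count: Iodide is a weak-field ligand for a first-row metal, so the complex is high-spin.
An octahedral high-spin d⁴ ion is t₂g³e_g¹, giving 4 unpaired electrons.

4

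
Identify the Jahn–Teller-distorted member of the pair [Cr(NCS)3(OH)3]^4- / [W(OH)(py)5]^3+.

[Cr(NCS)3(OH)3]^4-

[Cr(NCS)3(OH)3]^4-: Summing ligand charges against the −4 overall charge gives an oxidation state of +2 for chromium. Group 6 minus oxidation state 2 gives a d⁴ configuration. Hydroxide and isothiocyanate are weak-field ligands for a first-row metal, so the complex is high-spin. The t₂g³e_g¹ (high-spin) configuration has an unevenly filled e_g set; the Jahn–Teller theorem predicts a tetragonal distortion (typically axial elongation) to lift the degeneracy.
[W(OH)(py)5]^3+: Each hydroxide is −1; pyridine is neutral; balancing the +3 overall charge requires W(IV). Tungsten is a group-6 element; W(IV) is therefore d². The d² configuration leaves the e_g set evenly filled (or empty) — no strong Jahn–Teller driving force.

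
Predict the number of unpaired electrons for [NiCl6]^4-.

Each chloride is −1; balancing the −4 overall charge requires Ni(II).
Group 10 minus oxidation state 2 gives a d⁸ configuration.
In an octahedral field the d⁸ configuration is t₂g⁶e_g² (only one arrangement possible), giving 2 unpaired electrons.

2 unpaired electrons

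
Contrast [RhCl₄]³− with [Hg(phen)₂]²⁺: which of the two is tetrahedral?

For [RhCl₄]³−: Ligand charges: each chloride is −1. With an overall charge of −3 the rhodium centre must be in the +1 oxidation state. Group 9 minus oxidation state 1 gives a d⁸ configuration. A 4d d⁸ ion has a large crystal-field splitting; square planar leaves the high-energy d_{x²−y²} orbital empty and maximises CFSE. → square planar.
For [Hg(phen)₂]²⁺: Ligand charges: 1,10-phenanthroline is neutral. With an overall charge of +2 the mercury centre must be in the +2 oxidation state. Mercury is a group-12 element; Hg(II) is therefore d¹⁰. A d¹⁰ ion has no crystal-field stabilisation preference between square planar and tetrahedral, so four ligands adopt the sterically favoured tetrahedral geometry. → tetrahedral.

[Hg(phen)₂]²⁺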